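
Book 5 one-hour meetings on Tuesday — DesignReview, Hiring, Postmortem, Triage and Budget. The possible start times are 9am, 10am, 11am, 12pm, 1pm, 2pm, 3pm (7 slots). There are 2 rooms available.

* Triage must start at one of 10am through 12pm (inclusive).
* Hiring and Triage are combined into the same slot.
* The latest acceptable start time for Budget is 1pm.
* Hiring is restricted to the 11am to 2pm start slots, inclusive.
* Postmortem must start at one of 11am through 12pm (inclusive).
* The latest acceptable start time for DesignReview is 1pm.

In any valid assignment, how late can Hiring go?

12pm

Hiring is available from 11am; Hiring's own window allows nothing later than 2pm; Hiring must be in the same slot as Triage, which can't be after 12pm, so Hiring is at most 12pm.
Hiring at 12pm is achievable: Postmortem=11am, Hiring=12pm, Triage=12pm, Budget=9am, DesignReview=9am.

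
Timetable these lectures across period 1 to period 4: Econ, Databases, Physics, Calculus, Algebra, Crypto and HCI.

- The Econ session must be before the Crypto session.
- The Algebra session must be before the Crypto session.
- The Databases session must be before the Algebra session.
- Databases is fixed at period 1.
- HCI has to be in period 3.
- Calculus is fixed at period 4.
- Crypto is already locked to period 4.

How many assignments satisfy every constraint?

Splitting on Econ: it can be period 1 (8), period 2 (8), period 3 (8). Listing each branch's schedules as (Databases, Physics, Calculus, Algebra, Crypto, HCI) by period number:
Econ=period 1: (1,1,4,2,4,3) (1,1,4,3,4,3) (1,2,4,2,4,3) (1,2,4,3,4,3) (1,3,4,2,4,3) (1,3,4,3,4,3) (1,4,4,2,4,3) (1,4,4,3,4,3) — 8.
Econ=period 2: (1,1,4,2,4,3) (1,1,4,3,4,3) (1,2,4,2,4,3) (1,2,4,3,4,3) (1,3,4,2,4,3) (1,3,4,3,4,3) (1,4,4,2,4,3) (1,4,4,3,4,3) — 8.
Econ=period 3: (1,1,4,2,4,3) (1,1,4,3,4,3) (1,2,4,2,4,3) (1,2,4,3,4,3) (1,3,4,2,4,3) (1,3,4,3,4,3) (1,4,4,2,4,3) (1,4,4,3,4,3) — 8.
Summing: 8 + 8 + 8 = 24.

24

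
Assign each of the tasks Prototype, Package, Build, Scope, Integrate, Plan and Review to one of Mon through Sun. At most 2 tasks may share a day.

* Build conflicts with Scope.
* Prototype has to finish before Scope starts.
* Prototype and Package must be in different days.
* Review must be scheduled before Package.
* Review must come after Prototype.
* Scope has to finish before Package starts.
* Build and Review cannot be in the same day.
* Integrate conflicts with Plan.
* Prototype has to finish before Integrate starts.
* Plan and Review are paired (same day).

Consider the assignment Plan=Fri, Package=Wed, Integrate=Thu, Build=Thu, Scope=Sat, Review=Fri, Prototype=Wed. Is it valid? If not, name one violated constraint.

Review must be scheduled before Package — violated.
Prototype has to finish before Integrate starts — holds.
Prototype and Package must be in different days — violated.
Build conflicts with Scope — holds.
Scope has to finish before Package starts — violated.
Integrate conflicts with Plan — holds.
Plan and Review are paired (same day) — holds.
At most 2 tasks may share a day — holds.
Review must come after Prototype — holds.
Build and Review cannot be in the same day — holds.
Prototype has to finish before Scope starts — holds.

No — it violates: Prototype and Package must be in different days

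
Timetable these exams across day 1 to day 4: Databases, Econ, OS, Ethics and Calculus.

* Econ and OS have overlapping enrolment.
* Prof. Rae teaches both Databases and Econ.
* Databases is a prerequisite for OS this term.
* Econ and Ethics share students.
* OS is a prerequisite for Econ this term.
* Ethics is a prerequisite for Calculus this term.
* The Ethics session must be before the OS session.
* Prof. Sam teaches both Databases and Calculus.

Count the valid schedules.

15

Splitting on Databases: it can be day 1 (11), day 2 (4). Listing each branch's schedules as (Econ, OS, Ethics, Calculus) by day number:
Databases=day 1: (3,2,1,2) (3,2,1,3) (3,2,1,4) (4,2,1,2) (4,2,1,3) (4,2,1,4) (4,3,1,2) (4,3,1,3) (4,3,1,4) (4,3,2,3) (4,3,2,4) — 11.
Databases=day 2: (4,3,1,3) (4,3,1,4) (4,3,2,3) (4,3,2,4) — 4.
Summing: 11 + 4 = 15.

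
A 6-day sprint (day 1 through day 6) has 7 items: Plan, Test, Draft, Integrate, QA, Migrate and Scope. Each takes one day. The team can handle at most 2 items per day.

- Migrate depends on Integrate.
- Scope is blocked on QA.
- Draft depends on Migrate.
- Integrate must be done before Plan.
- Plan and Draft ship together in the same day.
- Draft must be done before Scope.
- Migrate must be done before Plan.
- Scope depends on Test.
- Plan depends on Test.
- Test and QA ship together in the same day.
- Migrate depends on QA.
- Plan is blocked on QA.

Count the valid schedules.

12

Splitting on Plan: it can be day 4 (4), day 5 (8). Listing each branch's schedules as (Test, Draft, Integrate, QA, Migrate, Scope) by day number:
Plan=day 4: (1,4,2,1,3,5) (1,4,2,1,3,6) (2,4,1,2,3,5) (2,4,1,2,3,6) — 4.
Plan=day 5: (1,5,2,1,3,6) (1,5,2,1,4,6) (1,5,3,1,4,6) (2,5,1,2,3,6) (2,5,1,2,4,6) (2,5,3,2,4,6) (3,5,1,3,4,6) (3,5,2,3,4,6) — 8.
Summing: 4 + 8 = 12.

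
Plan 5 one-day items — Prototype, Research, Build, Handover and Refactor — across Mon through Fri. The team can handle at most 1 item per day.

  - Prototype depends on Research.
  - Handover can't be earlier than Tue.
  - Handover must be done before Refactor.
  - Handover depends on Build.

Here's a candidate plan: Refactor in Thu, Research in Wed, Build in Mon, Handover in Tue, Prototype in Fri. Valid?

Yes, all constraints hold

Handover can't be earlier than Tue — holds.
Prototype depends on Research — holds.
The team can handle at most 1 item per day — holds.
Handover must be done before Refactor — holds.
Handover depends on Build — holds.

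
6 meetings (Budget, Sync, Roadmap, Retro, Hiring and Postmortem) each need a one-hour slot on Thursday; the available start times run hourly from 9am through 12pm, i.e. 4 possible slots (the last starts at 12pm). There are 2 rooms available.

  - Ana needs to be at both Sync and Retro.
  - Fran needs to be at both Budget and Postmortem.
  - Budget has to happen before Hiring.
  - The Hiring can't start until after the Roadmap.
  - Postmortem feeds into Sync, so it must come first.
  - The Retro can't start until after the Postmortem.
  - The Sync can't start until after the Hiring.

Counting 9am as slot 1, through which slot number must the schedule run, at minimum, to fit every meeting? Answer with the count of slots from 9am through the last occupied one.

4

The precedence chain requires at least 3 distinct slots.
With at most 2 per slot and 6 meetings, at least 3 slots are needed.
Could 3 slots be enough, i.e. nothing placed later than 11am? No: Hiring must come after Budget (at 9am or later) → {10am, 11am}; Budget must come before Hiring (at 11am or earlier) → {9am, 10am}; Sync must come after Hiring (at 10am or later) → {11am}; Hiring must come before Sync (at 11am or earlier) → {10am}; Retro must come after Postmortem (at 9am or later) → {10am, 11am}; Postmortem must come before Retro (at 11am or earlier) → {9am, 10am}; Retro can't share with Sync (11am) → {10am}; Budget can't use 10am, already full with Retro and Hiring (limit 2) → {9am}; Postmortem can't use 10am, already full with Retro and Hiring (limit 2) → {9am}; Postmortem can't share with Budget (9am) → nothing is left.
So 3 slots is not enough.
4 works (last occupied slot: 12pm): for example Roadmap=9am, Hiring=10am, Sync=11am, Postmortem=10am, Budget=9am, Retro=12pm.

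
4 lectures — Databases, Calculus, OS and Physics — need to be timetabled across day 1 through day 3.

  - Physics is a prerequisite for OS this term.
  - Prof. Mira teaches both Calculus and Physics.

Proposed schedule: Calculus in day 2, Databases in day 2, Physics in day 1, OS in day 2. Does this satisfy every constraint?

Physics is a prerequisite for OS this term — holds.
Prof. Mira teaches both Calculus and Physics — holds.

Valid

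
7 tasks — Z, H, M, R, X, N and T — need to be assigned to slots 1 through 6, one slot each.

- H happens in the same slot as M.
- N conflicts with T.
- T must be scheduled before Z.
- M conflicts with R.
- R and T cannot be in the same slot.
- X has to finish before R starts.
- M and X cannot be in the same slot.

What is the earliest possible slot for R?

2

Precedence pushes R to at least 2.
R at 2 is achievable: N -> 2; H -> 3; T -> 1; M -> 3; Z -> 2; R -> 2; X -> 1.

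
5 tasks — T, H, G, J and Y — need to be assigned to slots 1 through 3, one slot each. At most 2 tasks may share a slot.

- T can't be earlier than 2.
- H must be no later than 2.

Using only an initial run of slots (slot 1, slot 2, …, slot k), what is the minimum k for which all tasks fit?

3 slots

With at most 2 per slot and 5 tasks, at least 3 slots are needed.
T can't be placed before 2, so the schedule must run through at least slot 2.
3 works (last occupied slot: 3): for example G -> 1, T -> 2, J -> 2, Y -> 3, H -> 1.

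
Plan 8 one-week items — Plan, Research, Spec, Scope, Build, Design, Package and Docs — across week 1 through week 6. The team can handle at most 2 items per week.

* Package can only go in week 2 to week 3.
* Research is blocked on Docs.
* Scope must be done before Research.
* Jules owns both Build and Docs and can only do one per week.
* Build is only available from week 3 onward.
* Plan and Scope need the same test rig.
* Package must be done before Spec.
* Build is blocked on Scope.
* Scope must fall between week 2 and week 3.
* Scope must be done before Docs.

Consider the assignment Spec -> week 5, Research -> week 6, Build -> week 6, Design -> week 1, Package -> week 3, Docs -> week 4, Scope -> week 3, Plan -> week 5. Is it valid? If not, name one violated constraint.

The team can handle at most 2 items per week — holds.
Scope must be done before Research — holds.
Package must be done before Spec — holds.
Scope must be done before Docs — holds.
Build is only available from week 3 onward — holds.
Jules owns both Build and Docs and can only do one per week — holds.
Scope must fall between week 2 and week 3 — holds.
Research is blocked on Docs — holds.
Package can only go in week 2 to week 3 — holds.
Plan and Scope need the same test rig — holds.
Build is blocked on Scope — holds.

Valid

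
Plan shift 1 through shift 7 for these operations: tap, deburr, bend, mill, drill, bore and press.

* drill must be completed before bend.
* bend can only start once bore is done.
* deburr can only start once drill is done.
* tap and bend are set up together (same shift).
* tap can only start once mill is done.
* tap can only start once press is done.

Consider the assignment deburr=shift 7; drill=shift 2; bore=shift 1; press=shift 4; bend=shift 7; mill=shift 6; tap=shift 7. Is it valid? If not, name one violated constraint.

Yes, all constraints hold

tap can only start once press is done — holds.
deburr can only start once drill is done — holds.
bend can only start once bore is done — holds.
tap can only start once mill is done — holds.
drill must be completed before bend — holds.
tap and bend are set up together (same shift) — holds.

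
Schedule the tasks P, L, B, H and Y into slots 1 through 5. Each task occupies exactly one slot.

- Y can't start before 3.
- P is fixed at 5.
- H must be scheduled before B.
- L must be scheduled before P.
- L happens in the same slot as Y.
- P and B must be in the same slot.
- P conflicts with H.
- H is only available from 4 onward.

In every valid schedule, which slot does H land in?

4

H's window is 4–5.
P is fixed at 5, and H can't share a slot with P.
So H must be 4.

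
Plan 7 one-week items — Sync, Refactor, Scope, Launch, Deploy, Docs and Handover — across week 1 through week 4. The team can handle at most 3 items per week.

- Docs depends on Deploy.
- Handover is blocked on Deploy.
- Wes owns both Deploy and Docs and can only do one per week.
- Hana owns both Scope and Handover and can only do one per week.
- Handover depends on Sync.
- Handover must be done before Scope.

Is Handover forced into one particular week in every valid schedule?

No

Handover can be week 2 (e.g. Deploy=week 1; Docs=week 2; Sync=week 1; Refactor=week 1; Scope=week 3; Handover=week 2; Launch=week 2) or week 3 (e.g. Sync -> week 1, Handover -> week 3, Deploy -> week 1, Docs -> week 2, Launch -> week 2, Refactor -> week 1, Scope -> week 4).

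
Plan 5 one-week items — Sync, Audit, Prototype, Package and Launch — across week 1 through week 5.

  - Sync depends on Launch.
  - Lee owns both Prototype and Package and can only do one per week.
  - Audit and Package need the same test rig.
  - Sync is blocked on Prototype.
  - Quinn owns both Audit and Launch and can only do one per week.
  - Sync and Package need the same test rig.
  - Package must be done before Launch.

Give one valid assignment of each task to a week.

Package -> week 1; Launch -> week 2; Audit -> week 3; Prototype -> week 2; Sync -> week 3

Checking: Launch(week 2) before Sync(week 3); Package(week 1) before Launch(week 2); Prototype(week 2) before Sync(week 3); Audit(week 3) != Package(week 1); Sync(week 3) != Package(week 1); Audit(week 3) != Launch(week 2); Prototype(week 2) != Package(week 1).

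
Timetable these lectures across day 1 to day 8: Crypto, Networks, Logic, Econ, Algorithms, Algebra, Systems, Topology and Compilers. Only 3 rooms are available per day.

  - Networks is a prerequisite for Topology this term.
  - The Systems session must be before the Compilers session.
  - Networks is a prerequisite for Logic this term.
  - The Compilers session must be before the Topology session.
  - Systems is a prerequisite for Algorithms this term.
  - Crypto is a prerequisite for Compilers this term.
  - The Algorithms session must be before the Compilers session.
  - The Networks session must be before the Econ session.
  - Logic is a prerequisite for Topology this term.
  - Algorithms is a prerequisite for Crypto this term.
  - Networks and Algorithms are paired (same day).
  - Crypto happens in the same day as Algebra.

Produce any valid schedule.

Networks -> day 2; Crypto -> day 3; Systems -> day 1; Topology -> day 5; Algorithms -> day 2; Econ -> day 4; Logic -> day 3; Compilers -> day 4; Algebra -> day 3

Checking: Networks(day 2) before Logic(day 3); Algorithms(day 2) before Crypto(day 3); Networks(day 2) before Econ(day 4); Compilers(day 4) before Topology(day 5); Logic(day 3) before Topology(day 5); Systems(day 1) before Algorithms(day 2); Networks(day 2) before Topology(day 5); Algorithms(day 2) before Compilers(day 4); Crypto(day 3) before Compilers(day 4); Systems(day 1) before Compilers(day 4); Crypto = Algebra = day 3; Networks = Algorithms = day 2; max 3 per day (cap 3).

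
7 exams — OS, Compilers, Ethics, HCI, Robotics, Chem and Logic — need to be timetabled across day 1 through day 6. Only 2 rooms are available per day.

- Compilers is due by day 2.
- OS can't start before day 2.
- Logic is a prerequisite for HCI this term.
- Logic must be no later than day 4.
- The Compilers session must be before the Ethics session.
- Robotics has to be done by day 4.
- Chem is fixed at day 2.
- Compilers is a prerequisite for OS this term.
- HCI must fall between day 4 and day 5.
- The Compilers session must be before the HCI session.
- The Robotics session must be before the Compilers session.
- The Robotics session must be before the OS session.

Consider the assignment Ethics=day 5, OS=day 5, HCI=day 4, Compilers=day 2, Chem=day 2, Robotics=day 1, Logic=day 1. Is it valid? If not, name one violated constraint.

Yes

Chem is fixed at day 2 — holds.
Compilers is due by day 2 — holds.
Compilers is a prerequisite for OS this term — holds.
HCI must fall between day 4 and day 5 — holds.
Only 2 rooms are available per day — holds.
Robotics has to be done by day 4 — holds.
The Robotics session must be before the OS session — holds.
The Robotics session must be before the Compilers session — holds.
OS can't start before day 2 — holds.
The Compilers session must be before the HCI session — holds.
The Compilers session must be before the Ethics session — holds.
Logic must be no later than day 4 — holds.
Logic is a prerequisite for HCI this term — holds.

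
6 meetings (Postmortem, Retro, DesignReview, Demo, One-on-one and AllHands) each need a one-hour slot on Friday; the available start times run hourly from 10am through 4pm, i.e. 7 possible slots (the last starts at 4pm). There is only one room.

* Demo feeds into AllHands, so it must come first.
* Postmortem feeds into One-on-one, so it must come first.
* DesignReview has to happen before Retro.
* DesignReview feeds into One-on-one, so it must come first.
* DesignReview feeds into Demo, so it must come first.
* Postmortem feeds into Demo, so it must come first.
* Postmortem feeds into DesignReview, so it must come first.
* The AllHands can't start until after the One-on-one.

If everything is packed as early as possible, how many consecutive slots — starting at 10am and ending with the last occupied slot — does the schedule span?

The precedence chain requires at least 4 distinct slots.
With at most 1 per slot and 6 meetings, at least 6 slots are needed.
6 works (last occupied slot: 3pm): for example Retro=3pm, AllHands=2pm, Postmortem=10am, One-on-one=1pm, DesignReview=11am, Demo=12pm.

6 slots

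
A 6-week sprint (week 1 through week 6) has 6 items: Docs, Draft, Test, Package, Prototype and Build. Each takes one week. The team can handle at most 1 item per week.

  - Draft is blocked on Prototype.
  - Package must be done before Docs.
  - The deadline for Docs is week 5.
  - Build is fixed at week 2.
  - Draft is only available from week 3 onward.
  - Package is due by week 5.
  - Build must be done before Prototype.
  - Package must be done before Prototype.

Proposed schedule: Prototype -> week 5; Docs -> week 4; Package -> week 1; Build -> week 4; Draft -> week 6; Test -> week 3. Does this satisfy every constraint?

Draft is only available from week 3 onward — holds.
Build must be done before Prototype — holds.
Package is due by week 5 — holds.
Draft is blocked on Prototype — holds.
Package must be done before Docs — holds.
Package must be done before Prototype — holds.
Build is fixed at week 2 — violated.
The team can handle at most 1 item per week — violated.
The deadline for Docs is week 5 — holds.

Invalid. Build is fixed at week 2.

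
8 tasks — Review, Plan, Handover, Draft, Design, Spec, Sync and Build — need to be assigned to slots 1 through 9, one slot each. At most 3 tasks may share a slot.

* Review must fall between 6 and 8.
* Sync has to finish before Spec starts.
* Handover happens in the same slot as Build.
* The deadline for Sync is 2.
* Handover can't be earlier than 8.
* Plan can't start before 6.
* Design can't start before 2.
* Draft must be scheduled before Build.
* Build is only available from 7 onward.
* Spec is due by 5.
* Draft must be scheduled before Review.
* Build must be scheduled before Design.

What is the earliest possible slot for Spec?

2

Precedence pushes Spec to at least 2; Spec's own window allows nothing later than 5.
Spec at 2 is achievable: Spec=2; Plan=6; Handover=8; Sync=1; Review=6; Design=9; Draft=1; Build=8.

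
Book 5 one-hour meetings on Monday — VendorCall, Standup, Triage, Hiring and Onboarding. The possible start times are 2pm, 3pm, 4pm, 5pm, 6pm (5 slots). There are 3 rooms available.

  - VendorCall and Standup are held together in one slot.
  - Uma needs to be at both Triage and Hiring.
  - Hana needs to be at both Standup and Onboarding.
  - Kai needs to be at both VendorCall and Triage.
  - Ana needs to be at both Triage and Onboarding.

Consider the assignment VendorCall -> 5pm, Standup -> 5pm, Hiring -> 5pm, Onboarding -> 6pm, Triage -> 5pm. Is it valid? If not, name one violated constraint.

Uma needs to be at both Triage and Hiring — violated.
Hana needs to be at both Standup and Onboarding — holds.
There are 3 rooms available — violated.
VendorCall and Standup are held together in one slot — holds.
Ana needs to be at both Triage and Onboarding — holds.
Kai needs to be at both VendorCall and Triage — violated.

No. Kai needs to be at both VendorCall and Triage is not satisfied.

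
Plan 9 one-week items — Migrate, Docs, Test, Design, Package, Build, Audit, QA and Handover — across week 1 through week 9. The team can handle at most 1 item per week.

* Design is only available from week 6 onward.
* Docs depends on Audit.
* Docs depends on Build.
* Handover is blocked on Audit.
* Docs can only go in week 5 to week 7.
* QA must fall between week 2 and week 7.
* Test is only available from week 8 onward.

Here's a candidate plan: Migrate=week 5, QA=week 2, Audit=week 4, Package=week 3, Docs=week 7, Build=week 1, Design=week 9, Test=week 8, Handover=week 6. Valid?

Yes, all constraints hold

Handover is blocked on Audit — holds.
Design is only available from week 6 onward — holds.
The team can handle at most 1 item per week — holds.
Docs depends on Audit — holds.
Docs can only go in week 5 to week 7 — holds.
Docs depends on Build — holds.
Test is only available from week 8 onward — holds.
QA must fall between week 2 and week 7 — holds.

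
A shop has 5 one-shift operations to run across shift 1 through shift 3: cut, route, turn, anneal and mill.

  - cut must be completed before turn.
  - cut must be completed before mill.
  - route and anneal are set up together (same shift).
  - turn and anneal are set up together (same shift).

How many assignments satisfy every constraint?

5

Splitting on cut: it can be shift 1 (4), shift 2 (1). Listing each branch's schedules as (route, turn, anneal, mill) by shift number:
cut=shift 1: (2,2,2,2) (2,2,2,3) (3,3,3,2) (3,3,3,3) — 4.
cut=shift 2: (3,3,3,3) — 1.
Summing: 4 + 1 = 5.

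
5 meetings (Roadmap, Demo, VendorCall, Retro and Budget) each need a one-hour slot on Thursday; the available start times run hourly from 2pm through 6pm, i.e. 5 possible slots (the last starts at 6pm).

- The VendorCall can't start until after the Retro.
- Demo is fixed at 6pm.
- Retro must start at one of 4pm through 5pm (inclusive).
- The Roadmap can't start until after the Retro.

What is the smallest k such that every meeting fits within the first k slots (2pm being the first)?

5

The precedence chain requires at least 2 distinct slots.
Demo can't be placed before 6pm — that is slot 5 counting from 2pm — so the schedule must run through at least 5 slots.
5 works (last occupied slot: 6pm): for example Budget -> 2pm, Retro -> 4pm, Roadmap -> 5pm, Demo -> 6pm, VendorCall -> 5pm.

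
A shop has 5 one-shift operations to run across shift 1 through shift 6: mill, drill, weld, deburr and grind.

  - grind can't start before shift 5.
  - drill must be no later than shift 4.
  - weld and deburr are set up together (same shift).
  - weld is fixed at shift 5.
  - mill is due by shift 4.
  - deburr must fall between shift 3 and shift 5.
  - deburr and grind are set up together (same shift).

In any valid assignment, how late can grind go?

Grind is available from shift 5; grind must be in the same shift as weld, which can't be after shift 5, so grind is at most shift 5.
grind at shift 5 is achievable: deburr -> shift 5; weld -> shift 5; grind -> shift 5; drill -> shift 1; mill -> shift 1.

shift 5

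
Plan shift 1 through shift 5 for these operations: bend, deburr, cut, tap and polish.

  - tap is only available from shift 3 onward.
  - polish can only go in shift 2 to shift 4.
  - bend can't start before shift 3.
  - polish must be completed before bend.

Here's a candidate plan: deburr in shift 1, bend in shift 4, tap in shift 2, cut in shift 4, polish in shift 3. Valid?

tap is only available from shift 3 onward — violated.
bend can't start before shift 3 — holds.
polish must be completed before bend — holds.
polish can only go in shift 2 to shift 4 — holds.

No. tap is only available from shift 3 onward is not satisfied.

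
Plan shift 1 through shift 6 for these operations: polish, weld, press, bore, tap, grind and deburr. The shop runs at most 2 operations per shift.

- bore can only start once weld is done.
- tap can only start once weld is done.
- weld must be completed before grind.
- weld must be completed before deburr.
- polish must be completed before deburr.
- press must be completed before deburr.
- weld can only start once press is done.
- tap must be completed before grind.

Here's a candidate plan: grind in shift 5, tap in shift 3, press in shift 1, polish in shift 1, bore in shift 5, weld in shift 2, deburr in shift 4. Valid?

weld must be completed before deburr — holds.
weld must be completed before grind — holds.
weld can only start once press is done — holds.
tap must be completed before grind — holds.
polish must be completed before deburr — holds.
bore can only start once weld is done — holds.
press must be completed before deburr — holds.
tap can only start once weld is done — holds.
The shop runs at most 2 operations per shift — holds.

Yes, all constraints hold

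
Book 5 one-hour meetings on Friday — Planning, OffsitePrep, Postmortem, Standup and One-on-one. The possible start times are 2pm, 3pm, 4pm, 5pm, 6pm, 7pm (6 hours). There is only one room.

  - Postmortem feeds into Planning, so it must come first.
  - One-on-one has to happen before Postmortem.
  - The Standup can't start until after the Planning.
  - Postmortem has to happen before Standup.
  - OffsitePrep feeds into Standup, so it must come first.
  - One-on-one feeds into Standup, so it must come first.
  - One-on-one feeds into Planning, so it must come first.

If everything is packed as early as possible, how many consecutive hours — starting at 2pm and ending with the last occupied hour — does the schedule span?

5 hours

The precedence chain requires at least 4 distinct hours.
With at most 1 per hour and 5 meetings, at least 5 hours are needed.
5 works (last occupied hour: 6pm): for example Planning in 4pm; OffsitePrep in 5pm; Standup in 6pm; Postmortem in 3pm; One-on-one in 2pm.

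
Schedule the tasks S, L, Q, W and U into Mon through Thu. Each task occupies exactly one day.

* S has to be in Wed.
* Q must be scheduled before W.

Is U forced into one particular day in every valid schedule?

U can be Mon (e.g. W in Tue; L in Mon; Q in Mon; S in Wed; U in Mon) or Tue (e.g. L=Mon; U=Tue; W=Tue; S=Wed; Q=Mon).

No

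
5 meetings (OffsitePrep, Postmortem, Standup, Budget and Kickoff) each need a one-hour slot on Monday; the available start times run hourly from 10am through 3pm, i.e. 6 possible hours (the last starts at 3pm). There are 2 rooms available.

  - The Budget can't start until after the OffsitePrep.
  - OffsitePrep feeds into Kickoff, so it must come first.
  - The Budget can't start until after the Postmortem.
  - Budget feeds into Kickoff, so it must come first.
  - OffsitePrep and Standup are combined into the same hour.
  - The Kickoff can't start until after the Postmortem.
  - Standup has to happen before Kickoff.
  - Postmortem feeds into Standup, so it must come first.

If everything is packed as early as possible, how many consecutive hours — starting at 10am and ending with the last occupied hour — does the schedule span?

4 hours

The precedence chain requires at least 4 distinct hours.
With at most 2 per hour and 5 meetings, at least 3 hours are needed.
4 works (last occupied hour: 1pm): for example Standup in 11am, Budget in 12pm, OffsitePrep in 11am, Postmortem in 10am, Kickoff in 1pm.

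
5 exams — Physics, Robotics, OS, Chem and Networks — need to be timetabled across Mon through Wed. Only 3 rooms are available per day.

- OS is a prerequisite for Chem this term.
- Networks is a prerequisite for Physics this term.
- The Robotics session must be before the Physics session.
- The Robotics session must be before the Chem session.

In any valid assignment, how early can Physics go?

Tue

Precedence pushes Physics to at least Tue.
Physics at Tue is achievable: Robotics -> Mon, Networks -> Mon, Chem -> Tue, OS -> Mon, Physics -> Tue.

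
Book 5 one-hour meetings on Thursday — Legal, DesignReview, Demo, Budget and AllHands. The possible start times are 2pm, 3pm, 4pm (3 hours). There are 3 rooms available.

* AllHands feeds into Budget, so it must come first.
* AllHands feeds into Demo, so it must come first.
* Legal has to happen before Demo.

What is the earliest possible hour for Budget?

Precedence pushes Budget to at least 3pm.
Budget at 3pm is achievable: Budget in 3pm, DesignReview in 2pm, AllHands in 2pm, Legal in 2pm, Demo in 3pm.

3pm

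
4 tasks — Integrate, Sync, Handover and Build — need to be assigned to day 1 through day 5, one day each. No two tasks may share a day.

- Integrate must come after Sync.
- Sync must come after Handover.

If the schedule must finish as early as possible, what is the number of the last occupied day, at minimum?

The precedence chain requires at least 3 distinct days.
With at most 1 per day and 4 tasks, at least 4 days are needed.
4 works (last occupied day: day 4): for example Integrate in day 3, Sync in day 2, Build in day 4, Handover in day 1.

4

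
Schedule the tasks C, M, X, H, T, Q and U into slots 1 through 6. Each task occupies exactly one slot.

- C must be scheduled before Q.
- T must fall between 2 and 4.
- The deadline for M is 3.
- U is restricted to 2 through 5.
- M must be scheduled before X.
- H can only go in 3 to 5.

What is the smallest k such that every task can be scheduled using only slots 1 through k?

3

The precedence chain requires at least 2 distinct slots.
H can't be placed before 3, so the schedule must run through at least slot 3.
3 works (last occupied slot: 3): for example H -> 3, M -> 1, U -> 2, C -> 1, Q -> 2, X -> 2, T -> 2.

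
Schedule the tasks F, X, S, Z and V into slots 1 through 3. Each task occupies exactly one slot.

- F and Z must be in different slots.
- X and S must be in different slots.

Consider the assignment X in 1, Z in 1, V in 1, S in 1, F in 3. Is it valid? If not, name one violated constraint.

No — it violates: X and S must be in different slots

X and S must be in different slots — violated.
F and Z must be in different slots — holds.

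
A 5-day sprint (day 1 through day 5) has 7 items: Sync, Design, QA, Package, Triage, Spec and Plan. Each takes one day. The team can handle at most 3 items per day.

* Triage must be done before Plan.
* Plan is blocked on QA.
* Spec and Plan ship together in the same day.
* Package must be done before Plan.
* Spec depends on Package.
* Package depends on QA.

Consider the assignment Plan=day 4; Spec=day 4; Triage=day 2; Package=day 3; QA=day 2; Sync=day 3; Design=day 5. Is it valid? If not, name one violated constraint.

Spec and Plan ship together in the same day — holds.
Package depends on QA — holds.
The team can handle at most 3 items per day — holds.
Package must be done before Plan — holds.
Triage must be done before Plan — holds.
Spec depends on Package — holds.
Plan is blocked on QA — holds.

Yes, all constraints hold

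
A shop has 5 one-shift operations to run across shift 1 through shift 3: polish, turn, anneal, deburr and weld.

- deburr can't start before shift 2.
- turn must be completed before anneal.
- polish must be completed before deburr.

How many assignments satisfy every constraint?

Splitting on polish: it can be shift 1 (18), shift 2 (9). Listing each branch's schedules as (turn, anneal, deburr, weld) by shift number:
polish=shift 1: (1,2,2,1) (1,2,2,2) (1,2,2,3) (1,2,3,1) (1,2,3,2) (1,2,3,3) (1,3,2,1) (1,3,2,2) (1,3,2,3) (1,3,3,1) (1,3,3,2) (1,3,3,3) (2,3,2,1) (2,3,2,2) (2,3,2,3) (2,3,3,1) (2,3,3,2) (2,3,3,3) — 18.
polish=shift 2: (1,2,3,1) (1,2,3,2) (1,2,3,3) (1,3,3,1) (1,3,3,2) (1,3,3,3) (2,3,3,1) (2,3,3,2) (2,3,3,3) — 9.
Summing: 18 + 9 = 27.

27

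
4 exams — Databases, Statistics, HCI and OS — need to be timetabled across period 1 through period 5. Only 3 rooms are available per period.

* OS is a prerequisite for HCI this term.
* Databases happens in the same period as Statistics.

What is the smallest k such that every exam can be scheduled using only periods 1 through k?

The precedence chain requires at least 2 distinct periods.
With at most 3 per period and 4 exams, at least 2 periods are needed.
2 works (last occupied period: period 2): for example HCI=period 2; Statistics=period 1; Databases=period 1; OS=period 1.

2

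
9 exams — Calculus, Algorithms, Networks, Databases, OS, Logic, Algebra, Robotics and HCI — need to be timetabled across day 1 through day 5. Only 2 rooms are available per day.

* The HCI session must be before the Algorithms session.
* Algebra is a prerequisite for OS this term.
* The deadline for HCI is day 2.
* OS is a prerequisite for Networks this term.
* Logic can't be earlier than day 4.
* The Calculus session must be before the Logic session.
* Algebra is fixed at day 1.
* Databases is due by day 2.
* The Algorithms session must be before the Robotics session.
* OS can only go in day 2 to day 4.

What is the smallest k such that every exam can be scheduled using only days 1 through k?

The precedence chain requires at least 3 distinct days.
With at most 2 per day and 9 exams, at least 5 days are needed.
Logic can't be placed before day 4, so the schedule must run through at least day 4.
5 works (last occupied day: day 5): for example Logic in day 4, Algorithms in day 3, Robotics in day 5, OS in day 2, Calculus in day 3, Networks in day 4, Databases in day 2, HCI in day 1, Algebra in day 1.

5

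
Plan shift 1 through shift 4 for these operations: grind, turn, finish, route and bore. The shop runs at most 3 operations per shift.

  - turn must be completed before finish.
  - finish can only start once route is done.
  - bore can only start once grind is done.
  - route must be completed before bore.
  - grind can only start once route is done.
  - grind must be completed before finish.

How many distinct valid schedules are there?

16

Splitting on grind: it can be shift 2 (10), shift 3 (6). Listing each branch's schedules as (turn, finish, route, bore) by shift number:
grind=shift 2: (1,3,1,3) (1,3,1,4) (1,4,1,3) (1,4,1,4) (2,3,1,3) (2,3,1,4) (2,4,1,3) (2,4,1,4) (3,4,1,3) (3,4,1,4) — 10.
grind=shift 3: (1,4,1,4) (1,4,2,4) (2,4,1,4) (2,4,2,4) (3,4,1,4) (3,4,2,4) — 6.
Summing: 10 + 6 = 16.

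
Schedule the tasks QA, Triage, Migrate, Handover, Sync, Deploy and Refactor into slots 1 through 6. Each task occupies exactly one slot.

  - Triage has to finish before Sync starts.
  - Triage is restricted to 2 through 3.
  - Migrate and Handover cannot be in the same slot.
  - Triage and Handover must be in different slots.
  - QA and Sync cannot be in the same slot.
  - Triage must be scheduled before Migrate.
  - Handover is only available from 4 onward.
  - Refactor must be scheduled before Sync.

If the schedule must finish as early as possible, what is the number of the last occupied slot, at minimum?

4

The precedence chain requires at least 2 distinct slots.
Handover can't be placed before 4, so the schedule must run through at least slot 4.
4 works (last occupied slot: 4): for example Triage=2; Handover=4; Migrate=3; Deploy=1; QA=1; Refactor=1; Sync=3.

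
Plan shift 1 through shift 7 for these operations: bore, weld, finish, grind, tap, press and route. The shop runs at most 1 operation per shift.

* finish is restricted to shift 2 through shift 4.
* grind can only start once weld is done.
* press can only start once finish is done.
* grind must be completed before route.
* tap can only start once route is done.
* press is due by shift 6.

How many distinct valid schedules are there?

45

Splitting on weld: it can be shift 1 (36), shift 2 (5), shift 3 (3), shift 4 (1). Listing each branch's schedules as (bore, finish, grind, tap, press, route) by shift number:
weld=shift 1: (2,3,4,7,5,6) (2,3,4,7,6,5) (2,3,5,7,4,6) (2,4,3,7,5,6) (2,4,3,7,6,5) (3,2,4,7,5,6) (3,2,4,7,6,5) (3,2,5,7,4,6) (3,4,2,7,5,6) (3,4,2,7,6,5) (4,2,3,7,5,6) (4,2,3,7,6,5) (4,2,5,7,3,6) (4,3,2,7,5,6) (4,3,2,7,6,5) (5,2,3,7,4,6) (5,2,3,7,6,4) (5,2,4,7,3,6) (5,3,2,7,4,6) (5,3,2,7,6,4) (5,4,2,7,6,3) (6,2,3,7,4,5) (6,2,3,7,5,4) (6,2,4,7,3,5) (6,3,2,7,4,5) (6,3,2,7,5,4) (6,4,2,7,5,3) (7,2,3,5,6,4) (7,2,3,6,4,5) (7,2,3,6,5,4) (7,2,4,6,3,5) (7,3,2,5,6,4) (7,3,2,6,4,5) (7,3,2,6,5,4) (7,4,2,5,6,3) (7,4,2,6,5,3) — 36.
weld=shift 2: (1,3,4,7,5,6) (1,3,4,7,6,5) (1,3,5,7,4,6) (1,4,3,7,5,6) (1,4,3,7,6,5) — 5.
weld=shift 3: (1,2,4,7,5,6) (1,2,4,7,6,5) (1,2,5,7,4,6) — 3.
weld=shift 4: (1,2,5,7,3,6) — 1.
Summing: 36 + 5 + 3 + 1 = 45.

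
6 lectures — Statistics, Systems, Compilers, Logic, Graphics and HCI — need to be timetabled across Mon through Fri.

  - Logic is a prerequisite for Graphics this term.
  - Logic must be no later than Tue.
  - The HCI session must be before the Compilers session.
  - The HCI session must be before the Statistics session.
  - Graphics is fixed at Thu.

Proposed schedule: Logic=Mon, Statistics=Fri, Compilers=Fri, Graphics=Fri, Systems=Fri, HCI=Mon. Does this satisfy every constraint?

The HCI session must be before the Compilers session — holds.
The HCI session must be before the Statistics session — holds.
Logic is a prerequisite for Graphics this term — holds.
Logic must be no later than Tue — holds.
Graphics is fixed at Thu — violated.

Invalid. Graphics is fixed at Thu.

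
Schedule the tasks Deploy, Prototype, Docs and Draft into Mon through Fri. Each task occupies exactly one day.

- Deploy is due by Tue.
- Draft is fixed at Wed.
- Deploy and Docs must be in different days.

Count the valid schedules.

40

Splitting on Deploy: it can be Mon (20), Tue (20). Listing each branch's schedules as (Prototype, Docs, Draft):
Deploy=Mon: (Mon,Tue,Wed) (Mon,Wed,Wed) (Mon,Thu,Wed) (Mon,Fri,Wed) (Tue,Tue,Wed) (Tue,Wed,Wed) (Tue,Thu,Wed) (Tue,Fri,Wed) (Wed,Tue,Wed) (Wed,Wed,Wed) (Wed,Thu,Wed) (Wed,Fri,Wed) (Thu,Tue,Wed) (Thu,Wed,Wed) (Thu,Thu,Wed) (Thu,Fri,Wed) (Fri,Tue,Wed) (Fri,Wed,Wed) (Fri,Thu,Wed) (Fri,Fri,Wed) — 20.
Deploy=Tue: (Mon,Mon,Wed) (Mon,Wed,Wed) (Mon,Thu,Wed) (Mon,Fri,Wed) (Tue,Mon,Wed) (Tue,Wed,Wed) (Tue,Thu,Wed) (Tue,Fri,Wed) (Wed,Mon,Wed) (Wed,Wed,Wed) (Wed,Thu,Wed) (Wed,Fri,Wed) (Thu,Mon,Wed) (Thu,Wed,Wed) (Thu,Thu,Wed) (Thu,Fri,Wed) (Fri,Mon,Wed) (Fri,Wed,Wed) (Fri,Thu,Wed) (Fri,Fri,Wed) — 20.
Summing: 20 + 20 = 40.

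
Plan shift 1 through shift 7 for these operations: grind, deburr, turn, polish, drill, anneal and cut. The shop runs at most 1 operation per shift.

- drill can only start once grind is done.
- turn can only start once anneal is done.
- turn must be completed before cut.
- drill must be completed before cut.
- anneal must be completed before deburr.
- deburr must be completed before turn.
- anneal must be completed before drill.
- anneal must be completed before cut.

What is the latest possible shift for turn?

Precedence pushes turn to at least shift 3; downstream work caps turn at shift 6.
turn at shift 6 is achievable: cut=shift 7; deburr=shift 4; drill=shift 3; grind=shift 2; anneal=shift 1; polish=shift 5; turn=shift 6.

shift 6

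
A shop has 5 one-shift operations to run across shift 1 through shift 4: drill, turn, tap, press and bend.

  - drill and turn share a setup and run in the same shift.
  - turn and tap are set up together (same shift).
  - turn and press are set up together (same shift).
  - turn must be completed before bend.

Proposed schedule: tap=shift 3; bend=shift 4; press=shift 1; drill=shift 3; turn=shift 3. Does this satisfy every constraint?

turn and tap are set up together (same shift) — holds.
turn must be completed before bend — holds.
drill and turn share a setup and run in the same shift — holds.
turn and press are set up together (same shift) — violated.

Invalid. turn and press are set up together (same shift).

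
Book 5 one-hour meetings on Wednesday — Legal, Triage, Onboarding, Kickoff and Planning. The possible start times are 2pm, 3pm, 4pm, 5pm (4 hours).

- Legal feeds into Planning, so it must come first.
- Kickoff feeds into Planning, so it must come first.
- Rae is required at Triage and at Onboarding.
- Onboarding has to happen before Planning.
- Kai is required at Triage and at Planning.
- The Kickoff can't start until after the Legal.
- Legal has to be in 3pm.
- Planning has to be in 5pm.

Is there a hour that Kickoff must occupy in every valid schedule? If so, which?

4pm

Legal is fixed at 3pm and must come before Kickoff, so Kickoff is at least 4pm.
Planning is fixed at 5pm and must come after Kickoff, so Kickoff is at most 4pm.
So Kickoff must be 4pm.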